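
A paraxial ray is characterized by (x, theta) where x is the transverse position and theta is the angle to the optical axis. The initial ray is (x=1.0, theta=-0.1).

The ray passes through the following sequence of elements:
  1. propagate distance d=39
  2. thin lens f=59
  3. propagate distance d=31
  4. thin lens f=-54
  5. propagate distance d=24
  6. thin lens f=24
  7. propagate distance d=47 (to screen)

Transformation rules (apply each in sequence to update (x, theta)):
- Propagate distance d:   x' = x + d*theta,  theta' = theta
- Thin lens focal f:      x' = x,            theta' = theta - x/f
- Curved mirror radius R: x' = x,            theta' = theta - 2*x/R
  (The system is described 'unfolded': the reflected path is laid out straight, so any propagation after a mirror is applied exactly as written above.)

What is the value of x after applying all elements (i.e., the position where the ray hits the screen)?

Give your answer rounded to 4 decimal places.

Answer: 1.0800

Derivation:
Initial: x=1.0000 theta=-0.1000
After 1 (propagate distance d=39): x=-2.9000 theta=-0.1000
After 2 (thin lens f=59): x=-2.9000 theta=-3/59 (≈-0.0508)
After 3 (propagate distance d=31): x=-2641/590 (≈-4.4763) theta=-3/59 (≈-0.0508)
After 4 (thin lens f=-54): x=-2641/590 (≈-4.4763) theta=-4261/31860 (≈-0.1337)
After 5 (propagate distance d=24): x=-40813/5310 (≈-7.6861) theta=-4261/31860 (≈-0.1337)
After 6 (thin lens f=24): x=-40813/5310 (≈-7.6861) theta=2641/14160 (≈0.1865)
After 7 (propagate distance d=47 (to screen)): x=45877/42480 (≈1.0800) theta=2641/14160 (≈0.1865)
Rounded to 4 decimal places: x = 1.0800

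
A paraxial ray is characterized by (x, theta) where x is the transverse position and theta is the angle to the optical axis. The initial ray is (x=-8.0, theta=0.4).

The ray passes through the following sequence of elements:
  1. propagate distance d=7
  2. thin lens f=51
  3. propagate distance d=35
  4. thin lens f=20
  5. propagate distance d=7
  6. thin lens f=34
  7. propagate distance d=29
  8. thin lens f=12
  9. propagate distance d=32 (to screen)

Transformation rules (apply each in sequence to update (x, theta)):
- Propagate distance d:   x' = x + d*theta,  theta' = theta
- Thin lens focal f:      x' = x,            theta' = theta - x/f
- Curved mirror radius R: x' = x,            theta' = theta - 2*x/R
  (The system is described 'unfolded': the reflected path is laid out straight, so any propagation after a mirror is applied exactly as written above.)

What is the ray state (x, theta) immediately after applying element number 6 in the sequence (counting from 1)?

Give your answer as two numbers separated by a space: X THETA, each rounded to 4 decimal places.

Answer: 11.5533 -0.4563

Derivation:
Initial: x=-8.0000 theta=0.4000
After 1 (propagate distance d=7): x=-5.2000 theta=0.4000
After 2 (thin lens f=51): x=-5.2000 theta=128/255 (≈0.5020)
After 3 (propagate distance d=35): x=3154/255 (≈12.3686) theta=128/255 (≈0.5020)
After 4 (thin lens f=20): x=3154/255 (≈12.3686) theta=-99/850 (≈-0.1165)
After 5 (propagate distance d=7): x=1733/150 (≈11.5533) theta=-99/850 (≈-0.1165)
After 6 (thin lens f=34): x=1733/150 (≈11.5533) theta=-2327/5100 (≈-0.4563)
Rounded to 4 decimal places: x = 11.5533, theta = -0.4563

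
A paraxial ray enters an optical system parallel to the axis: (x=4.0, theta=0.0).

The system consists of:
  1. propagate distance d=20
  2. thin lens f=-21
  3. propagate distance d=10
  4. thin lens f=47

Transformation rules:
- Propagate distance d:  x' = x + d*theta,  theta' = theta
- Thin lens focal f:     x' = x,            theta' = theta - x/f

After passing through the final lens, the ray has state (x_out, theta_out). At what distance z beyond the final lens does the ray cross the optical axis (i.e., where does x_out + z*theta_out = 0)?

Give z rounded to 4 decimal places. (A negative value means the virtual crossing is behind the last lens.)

Initial: x=4.0000 theta=0.0000
After 1 (propagate distance d=20): x=4.0000 theta=0.0000
After 2 (thin lens f=-21): x=4.0000 theta=4/21 (≈0.1905)
After 3 (propagate distance d=10): x=124/21 (≈5.9048) theta=4/21 (≈0.1905)
After 4 (thin lens f=47): x=124/21 (≈5.9048) theta=64/987 (≈0.0648)
z_focus = -x_out/theta_out = -(124/21)/(64/987) = -91.0625
Rounded to 4 decimal places: z = -91.0625

Answer: -91.0625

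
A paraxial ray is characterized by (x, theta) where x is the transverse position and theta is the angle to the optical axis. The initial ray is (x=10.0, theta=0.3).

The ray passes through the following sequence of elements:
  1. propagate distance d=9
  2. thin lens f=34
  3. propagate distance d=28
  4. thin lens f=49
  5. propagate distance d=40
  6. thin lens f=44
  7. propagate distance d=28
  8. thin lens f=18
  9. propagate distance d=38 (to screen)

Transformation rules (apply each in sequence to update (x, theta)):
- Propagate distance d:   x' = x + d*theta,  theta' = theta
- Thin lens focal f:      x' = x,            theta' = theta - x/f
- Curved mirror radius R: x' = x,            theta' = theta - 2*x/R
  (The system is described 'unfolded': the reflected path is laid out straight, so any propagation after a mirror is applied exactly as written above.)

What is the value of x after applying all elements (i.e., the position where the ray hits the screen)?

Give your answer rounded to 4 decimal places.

Initial: x=10.0000 theta=0.3000
After 1 (propagate distance d=9): x=12.7000 theta=0.3000
After 2 (thin lens f=34): x=12.7000 theta=-5/68 (≈-0.0735)
After 3 (propagate distance d=28): x=1809/170 (≈10.6412) theta=-5/68 (≈-0.0735)
After 4 (thin lens f=49): x=1809/170 (≈10.6412) theta=-4843/16660 (≈-0.2907)
After 5 (propagate distance d=40): x=-8219/8330 (≈-0.9867) theta=-4843/16660 (≈-0.2907)
After 6 (thin lens f=44): x=-8219/8330 (≈-0.9867) theta=-98327/366520 (≈-0.2683)
After 7 (propagate distance d=28): x=-389349/45815 (≈-8.4983) theta=-98327/366520 (≈-0.2683)
After 8 (thin lens f=18): x=-389349/45815 (≈-8.4983) theta=74717/366520 (≈0.2039)
After 9 (propagate distance d=38 (to screen)): x=-137773/183260 (≈-0.7518) theta=74717/366520 (≈0.2039)
Rounded to 4 decimal places: x = -0.7518

Answer: -0.7518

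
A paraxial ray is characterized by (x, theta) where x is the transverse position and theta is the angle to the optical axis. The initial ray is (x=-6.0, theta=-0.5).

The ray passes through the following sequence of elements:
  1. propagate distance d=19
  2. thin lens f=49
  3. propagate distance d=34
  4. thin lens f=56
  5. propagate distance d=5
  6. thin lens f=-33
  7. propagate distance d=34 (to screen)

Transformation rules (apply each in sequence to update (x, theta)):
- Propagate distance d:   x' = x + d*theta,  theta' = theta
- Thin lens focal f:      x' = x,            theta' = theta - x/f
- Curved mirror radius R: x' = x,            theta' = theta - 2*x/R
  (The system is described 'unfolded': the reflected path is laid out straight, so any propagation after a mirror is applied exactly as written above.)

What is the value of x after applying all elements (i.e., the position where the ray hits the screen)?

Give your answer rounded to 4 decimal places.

Answer: -35.1141

Derivation:
Initial: x=-6.0000 theta=-0.5000
After 1 (propagate distance d=19): x=-15.5000 theta=-0.5000
After 2 (thin lens f=49): x=-15.5000 theta=-9/49 (≈-0.1837)
After 3 (propagate distance d=34): x=-2131/98 (≈-21.7449) theta=-9/49 (≈-0.1837)
After 4 (thin lens f=56): x=-2131/98 (≈-21.7449) theta=1123/5488 (≈0.2046)
After 5 (propagate distance d=5): x=-113721/5488 (≈-20.7218) theta=1123/5488 (≈0.2046)
After 6 (thin lens f=-33): x=-113721/5488 (≈-20.7218) theta=-12777/30184 (≈-0.4233)
After 7 (propagate distance d=34 (to screen)): x=-2119767/60368 (≈-35.1141) theta=-12777/30184 (≈-0.4233)
Rounded to 4 decimal places: x = -35.1141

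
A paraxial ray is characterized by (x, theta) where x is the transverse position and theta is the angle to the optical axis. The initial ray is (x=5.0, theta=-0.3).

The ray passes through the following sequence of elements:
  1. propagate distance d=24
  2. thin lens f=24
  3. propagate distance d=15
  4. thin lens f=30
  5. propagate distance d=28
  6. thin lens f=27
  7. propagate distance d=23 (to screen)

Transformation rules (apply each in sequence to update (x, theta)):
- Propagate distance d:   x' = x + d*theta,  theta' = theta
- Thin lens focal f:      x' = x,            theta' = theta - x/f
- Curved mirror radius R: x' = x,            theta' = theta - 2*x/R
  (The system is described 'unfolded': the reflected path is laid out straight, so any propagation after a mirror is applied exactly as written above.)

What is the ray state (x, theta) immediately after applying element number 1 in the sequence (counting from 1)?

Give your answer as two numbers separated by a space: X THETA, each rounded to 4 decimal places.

Answer: -2.2000 -0.3000

Derivation:
Initial: x=5.0000 theta=-0.3000
After 1 (propagate distance d=24): x=-2.2000 theta=-0.3000
Rounded to 4 decimal places: x = -2.2000, theta = -0.3000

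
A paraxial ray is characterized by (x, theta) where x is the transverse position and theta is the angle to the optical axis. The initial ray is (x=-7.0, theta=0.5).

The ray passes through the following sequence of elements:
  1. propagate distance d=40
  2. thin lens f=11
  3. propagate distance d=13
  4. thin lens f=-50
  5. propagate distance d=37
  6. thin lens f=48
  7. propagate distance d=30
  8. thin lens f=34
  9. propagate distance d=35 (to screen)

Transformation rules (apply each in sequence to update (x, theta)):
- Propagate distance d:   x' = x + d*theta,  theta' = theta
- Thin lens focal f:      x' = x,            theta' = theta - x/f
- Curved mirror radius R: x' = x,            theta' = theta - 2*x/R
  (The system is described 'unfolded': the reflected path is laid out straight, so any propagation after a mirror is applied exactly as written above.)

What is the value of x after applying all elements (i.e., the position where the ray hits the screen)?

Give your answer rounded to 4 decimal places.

Initial: x=-7.0000 theta=0.5000
After 1 (propagate distance d=40): x=13.0000 theta=0.5000
After 2 (thin lens f=11): x=13.0000 theta=-15/22 (≈-0.6818)
After 3 (propagate distance d=13): x=91/22 (≈4.1364) theta=-15/22 (≈-0.6818)
After 4 (thin lens f=-50): x=91/22 (≈4.1364) theta=-659/1100 (≈-0.5991)
After 5 (propagate distance d=37): x=-18.0300 theta=-659/1100 (≈-0.5991)
After 6 (thin lens f=48): x=-18.0300 theta=-3933/17600 (≈-0.2235)
After 7 (propagate distance d=30): x=-217659/8800 (≈-24.7340) theta=-3933/17600 (≈-0.2235)
After 8 (thin lens f=34): x=-217659/8800 (≈-24.7340) theta=75399/149600 (≈0.5040)
After 9 (propagate distance d=35 (to screen)): x=-530619/74800 (≈-7.0938) theta=75399/149600 (≈0.5040)
Rounded to 4 decimal places: x = -7.0938

Answer: -7.0938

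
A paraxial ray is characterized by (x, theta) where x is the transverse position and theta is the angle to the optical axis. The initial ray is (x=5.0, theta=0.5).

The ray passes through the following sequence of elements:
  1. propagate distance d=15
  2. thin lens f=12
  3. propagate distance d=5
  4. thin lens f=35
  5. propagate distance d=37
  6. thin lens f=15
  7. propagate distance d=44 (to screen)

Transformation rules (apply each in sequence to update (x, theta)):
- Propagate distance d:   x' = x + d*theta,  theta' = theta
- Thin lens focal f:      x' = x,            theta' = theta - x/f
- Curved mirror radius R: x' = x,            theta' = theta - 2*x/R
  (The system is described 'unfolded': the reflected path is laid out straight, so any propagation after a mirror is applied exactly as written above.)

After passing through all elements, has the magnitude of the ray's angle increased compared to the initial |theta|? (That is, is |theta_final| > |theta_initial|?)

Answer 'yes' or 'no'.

Answer: yes

Derivation:
Initial: x=5.0000 theta=0.5000
After 1 (propagate distance d=15): x=12.5000 theta=0.5000
After 2 (thin lens f=12): x=12.5000 theta=-13/24 (≈-0.5417)
After 3 (propagate distance d=5): x=235/24 (≈9.7917) theta=-13/24 (≈-0.5417)
After 4 (thin lens f=35): x=235/24 (≈9.7917) theta=-23/28 (≈-0.8214)
After 5 (propagate distance d=37): x=-3461/168 (≈-20.6012) theta=-23/28 (≈-0.8214)
After 6 (thin lens f=15): x=-3461/168 (≈-20.6012) theta=1391/2520 (≈0.5520)
After 7 (propagate distance d=44 (to screen)): x=1327/360 (≈3.6861) theta=1391/2520 (≈0.5520)
|theta_initial|=0.5000 |theta_final|=1391/2520 (≈0.5520) -> increased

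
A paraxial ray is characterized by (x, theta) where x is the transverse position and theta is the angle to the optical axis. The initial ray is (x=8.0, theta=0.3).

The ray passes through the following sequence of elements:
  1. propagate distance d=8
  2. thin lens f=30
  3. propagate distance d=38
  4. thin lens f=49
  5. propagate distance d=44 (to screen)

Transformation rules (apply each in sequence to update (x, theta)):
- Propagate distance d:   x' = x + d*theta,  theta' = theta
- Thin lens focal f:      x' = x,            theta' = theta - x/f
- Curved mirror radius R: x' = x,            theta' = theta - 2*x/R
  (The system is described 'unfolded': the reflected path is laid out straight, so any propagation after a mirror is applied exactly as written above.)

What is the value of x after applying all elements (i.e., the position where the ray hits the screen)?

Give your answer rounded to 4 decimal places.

Answer: -1.1731

Derivation:
Initial: x=8.0000 theta=0.3000
After 1 (propagate distance d=8): x=10.4000 theta=0.3000
After 2 (thin lens f=30): x=10.4000 theta=-7/150 (≈-0.0467)
After 3 (propagate distance d=38): x=647/75 (≈8.6267) theta=-7/150 (≈-0.0467)
After 4 (thin lens f=49): x=647/75 (≈8.6267) theta=-1637/7350 (≈-0.2227)
After 5 (propagate distance d=44 (to screen)): x=-1437/1225 (≈-1.1731) theta=-1637/7350 (≈-0.2227)
Rounded to 4 decimal places: x = -1.1731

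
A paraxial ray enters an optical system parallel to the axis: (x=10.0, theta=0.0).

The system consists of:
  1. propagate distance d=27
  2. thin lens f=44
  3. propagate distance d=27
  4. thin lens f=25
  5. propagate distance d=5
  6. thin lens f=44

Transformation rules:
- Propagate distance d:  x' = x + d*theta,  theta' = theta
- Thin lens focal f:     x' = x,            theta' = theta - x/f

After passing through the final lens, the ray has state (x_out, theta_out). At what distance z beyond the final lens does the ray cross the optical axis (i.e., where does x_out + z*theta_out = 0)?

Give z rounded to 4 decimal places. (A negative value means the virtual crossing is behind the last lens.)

Answer: 4.5856

Derivation:
Initial: x=10.0000 theta=0.0000
After 1 (propagate distance d=27): x=10.0000 theta=0.0000
After 2 (thin lens f=44): x=10.0000 theta=-5/22 (≈-0.2273)
After 3 (propagate distance d=27): x=85/22 (≈3.8636) theta=-5/22 (≈-0.2273)
After 4 (thin lens f=25): x=85/22 (≈3.8636) theta=-21/55 (≈-0.3818)
After 5 (propagate distance d=5): x=43/22 (≈1.9545) theta=-21/55 (≈-0.3818)
After 6 (thin lens f=44): x=43/22 (≈1.9545) theta=-2063/4840 (≈-0.4262)
z_focus = -x_out/theta_out = -(43/22)/(-2063/4840) = 9460/2063 ≈ 4.5856
Rounded to 4 decimal places: z = 4.5856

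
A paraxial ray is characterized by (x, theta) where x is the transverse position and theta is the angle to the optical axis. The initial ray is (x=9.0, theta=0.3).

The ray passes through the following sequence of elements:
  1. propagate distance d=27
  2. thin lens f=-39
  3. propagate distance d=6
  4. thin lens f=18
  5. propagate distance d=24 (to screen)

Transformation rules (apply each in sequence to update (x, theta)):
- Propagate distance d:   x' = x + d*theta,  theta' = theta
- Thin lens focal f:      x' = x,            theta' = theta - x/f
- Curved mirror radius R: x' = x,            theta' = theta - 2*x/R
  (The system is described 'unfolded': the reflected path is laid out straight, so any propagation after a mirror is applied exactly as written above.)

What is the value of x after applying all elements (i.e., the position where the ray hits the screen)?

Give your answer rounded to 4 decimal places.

Initial: x=9.0000 theta=0.3000
After 1 (propagate distance d=27): x=17.1000 theta=0.3000
After 2 (thin lens f=-39): x=17.1000 theta=48/65 (≈0.7385)
After 3 (propagate distance d=6): x=2799/130 (≈21.5308) theta=48/65 (≈0.7385)
After 4 (thin lens f=18): x=2799/130 (≈21.5308) theta=-119/260 (≈-0.4577)
After 5 (propagate distance d=24 (to screen)): x=1371/130 (≈10.5462) theta=-119/260 (≈-0.4577)
Rounded to 4 decimal places: x = 10.5462

Answer: 10.5462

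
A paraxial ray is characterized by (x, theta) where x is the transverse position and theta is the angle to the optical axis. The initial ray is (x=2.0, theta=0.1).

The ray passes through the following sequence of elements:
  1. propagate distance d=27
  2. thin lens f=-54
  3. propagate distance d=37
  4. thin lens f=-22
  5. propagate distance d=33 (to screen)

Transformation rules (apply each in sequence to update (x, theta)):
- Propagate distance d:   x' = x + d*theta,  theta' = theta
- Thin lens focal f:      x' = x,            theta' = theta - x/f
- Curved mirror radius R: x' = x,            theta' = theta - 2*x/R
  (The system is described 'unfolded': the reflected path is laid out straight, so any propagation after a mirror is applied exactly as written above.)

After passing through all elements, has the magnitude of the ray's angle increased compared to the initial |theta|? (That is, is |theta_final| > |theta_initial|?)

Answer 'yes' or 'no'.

Answer: yes

Derivation:
Initial: x=2.0000 theta=0.1000
After 1 (propagate distance d=27): x=4.7000 theta=0.1000
After 2 (thin lens f=-54): x=4.7000 theta=101/540 (≈0.1870)
After 3 (propagate distance d=37): x=1255/108 (≈11.6204) theta=101/540 (≈0.1870)
After 4 (thin lens f=-22): x=1255/108 (≈11.6204) theta=8497/11880 (≈0.7152)
After 5 (propagate distance d=33 (to screen)): x=38041/1080 (≈35.2231) theta=8497/11880 (≈0.7152)
|theta_initial|=0.1000 |theta_final|=8497/11880 (≈0.7152) -> increased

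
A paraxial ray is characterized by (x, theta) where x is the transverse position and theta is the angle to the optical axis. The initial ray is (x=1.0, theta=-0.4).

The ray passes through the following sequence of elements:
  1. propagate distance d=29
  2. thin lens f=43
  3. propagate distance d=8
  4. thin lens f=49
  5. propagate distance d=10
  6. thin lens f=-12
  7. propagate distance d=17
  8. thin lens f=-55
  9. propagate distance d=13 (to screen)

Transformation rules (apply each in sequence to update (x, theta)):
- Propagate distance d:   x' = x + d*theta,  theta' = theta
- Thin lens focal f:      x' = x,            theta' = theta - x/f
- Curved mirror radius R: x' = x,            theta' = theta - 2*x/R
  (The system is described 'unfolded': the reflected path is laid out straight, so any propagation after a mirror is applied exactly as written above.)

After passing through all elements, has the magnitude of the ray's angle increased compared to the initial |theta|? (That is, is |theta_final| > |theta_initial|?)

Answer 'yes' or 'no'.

Initial: x=1.0000 theta=-0.4000
After 1 (propagate distance d=29): x=-10.6000 theta=-0.4000
After 2 (thin lens f=43): x=-10.6000 theta=-33/215 (≈-0.1535)
After 3 (propagate distance d=8): x=-2543/215 (≈-11.8279) theta=-33/215 (≈-0.1535)
After 4 (thin lens f=49): x=-2543/215 (≈-11.8279) theta=926/10535 (≈0.0879)
After 5 (propagate distance d=10): x=-115347/10535 (≈-10.9489) theta=926/10535 (≈0.0879)
After 6 (thin lens f=-12): x=-115347/10535 (≈-10.9489) theta=-6949/8428 (≈-0.8245)
After 7 (propagate distance d=17): x=-1052053/42140 (≈-24.9657) theta=-6949/8428 (≈-0.8245)
After 8 (thin lens f=-55): x=-1052053/42140 (≈-24.9657) theta=-740757/579425 (≈-1.2784)
After 9 (propagate distance d=13 (to screen)): x=-13768897/331100 (≈-41.5853) theta=-740757/579425 (≈-1.2784)
|theta_initial|=0.4000 |theta_final|=740757/579425 (≈1.2784) -> increased

Answer: yes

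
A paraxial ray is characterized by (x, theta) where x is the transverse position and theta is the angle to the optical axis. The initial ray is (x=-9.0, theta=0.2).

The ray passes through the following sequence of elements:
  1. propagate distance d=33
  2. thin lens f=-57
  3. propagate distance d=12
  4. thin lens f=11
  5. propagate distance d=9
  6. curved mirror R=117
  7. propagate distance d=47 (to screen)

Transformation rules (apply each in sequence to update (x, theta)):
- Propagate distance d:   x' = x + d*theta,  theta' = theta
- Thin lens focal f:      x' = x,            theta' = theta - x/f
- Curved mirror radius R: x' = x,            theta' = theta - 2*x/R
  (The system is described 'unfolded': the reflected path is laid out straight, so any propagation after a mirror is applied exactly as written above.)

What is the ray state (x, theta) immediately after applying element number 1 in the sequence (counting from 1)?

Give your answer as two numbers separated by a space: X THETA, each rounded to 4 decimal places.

Answer: -2.4000 0.2000

Derivation:
Initial: x=-9.0000 theta=0.2000
After 1 (propagate distance d=33): x=-2.4000 theta=0.2000
Rounded to 4 decimal places: x = -2.4000, theta = 0.2000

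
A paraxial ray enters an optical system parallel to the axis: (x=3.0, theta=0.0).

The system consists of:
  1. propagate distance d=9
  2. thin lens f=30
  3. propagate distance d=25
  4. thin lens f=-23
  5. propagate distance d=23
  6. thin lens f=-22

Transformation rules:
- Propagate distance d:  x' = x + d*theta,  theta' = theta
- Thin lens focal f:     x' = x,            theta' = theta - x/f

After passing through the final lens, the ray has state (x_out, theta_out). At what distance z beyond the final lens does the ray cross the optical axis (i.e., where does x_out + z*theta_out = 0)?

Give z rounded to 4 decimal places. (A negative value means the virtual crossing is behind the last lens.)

Initial: x=3.0000 theta=0.0000
After 1 (propagate distance d=9): x=3.0000 theta=0.0000
After 2 (thin lens f=30): x=3.0000 theta=-0.1000
After 3 (propagate distance d=25): x=0.5000 theta=-0.1000
After 4 (thin lens f=-23): x=0.5000 theta=-9/115 (≈-0.0783)
After 5 (propagate distance d=23): x=-1.3000 theta=-9/115 (≈-0.0783)
After 6 (thin lens f=-22): x=-1.3000 theta=-139/1012 (≈-0.1374)
z_focus = -x_out/theta_out = -(-1.3000)/(-139/1012) = -6578/695 ≈ -9.4647
Rounded to 4 decimal places: z = -9.4647

Answer: -9.4647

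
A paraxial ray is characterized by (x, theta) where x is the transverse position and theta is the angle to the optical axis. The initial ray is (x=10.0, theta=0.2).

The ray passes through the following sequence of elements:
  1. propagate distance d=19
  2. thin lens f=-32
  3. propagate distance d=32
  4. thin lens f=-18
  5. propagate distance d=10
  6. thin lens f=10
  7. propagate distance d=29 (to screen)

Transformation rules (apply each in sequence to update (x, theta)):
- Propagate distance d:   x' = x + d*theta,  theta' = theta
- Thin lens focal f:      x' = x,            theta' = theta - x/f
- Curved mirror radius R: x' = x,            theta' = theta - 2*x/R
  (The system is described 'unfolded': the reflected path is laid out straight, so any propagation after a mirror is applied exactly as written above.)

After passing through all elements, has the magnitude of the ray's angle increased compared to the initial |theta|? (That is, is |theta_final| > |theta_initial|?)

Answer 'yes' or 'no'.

Answer: yes

Derivation:
Initial: x=10.0000 theta=0.2000
After 1 (propagate distance d=19): x=13.8000 theta=0.2000
After 2 (thin lens f=-32): x=13.8000 theta=101/160 (≈0.6313)
After 3 (propagate distance d=32): x=34.0000 theta=101/160 (≈0.6313)
After 4 (thin lens f=-18): x=34.0000 theta=3629/1440 (≈2.5201)
After 5 (propagate distance d=10): x=8525/144 (≈59.2014) theta=3629/1440 (≈2.5201)
After 6 (thin lens f=10): x=8525/144 (≈59.2014) theta=-3.4000
After 7 (propagate distance d=29 (to screen)): x=-28367/720 (≈-39.3986) theta=-3.4000
|theta_initial|=0.2000 |theta_final|=3.4000 -> increased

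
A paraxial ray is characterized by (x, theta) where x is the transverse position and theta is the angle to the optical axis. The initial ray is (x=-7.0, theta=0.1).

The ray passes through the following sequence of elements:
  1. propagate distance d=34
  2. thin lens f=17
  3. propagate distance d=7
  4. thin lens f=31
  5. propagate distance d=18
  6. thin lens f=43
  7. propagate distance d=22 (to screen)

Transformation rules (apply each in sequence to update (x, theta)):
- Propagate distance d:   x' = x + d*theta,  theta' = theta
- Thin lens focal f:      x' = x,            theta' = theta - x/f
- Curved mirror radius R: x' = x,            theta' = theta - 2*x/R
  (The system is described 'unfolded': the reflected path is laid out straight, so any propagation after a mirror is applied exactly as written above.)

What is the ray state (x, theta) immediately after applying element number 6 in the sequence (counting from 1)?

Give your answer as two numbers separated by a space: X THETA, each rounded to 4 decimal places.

Initial: x=-7.0000 theta=0.1000
After 1 (propagate distance d=34): x=-3.6000 theta=0.1000
After 2 (thin lens f=17): x=-3.6000 theta=53/170 (≈0.3118)
After 3 (propagate distance d=7): x=-241/170 (≈-1.4176) theta=53/170 (≈0.3118)
After 4 (thin lens f=31): x=-241/170 (≈-1.4176) theta=942/2635 (≈0.3575)
After 5 (propagate distance d=18): x=26441/5270 (≈5.0173) theta=942/2635 (≈0.3575)
After 6 (thin lens f=43): x=26441/5270 (≈5.0173) theta=54571/226610 (≈0.2408)
Rounded to 4 decimal places: x = 5.0173, theta = 0.2408

Answer: 5.0173 0.2408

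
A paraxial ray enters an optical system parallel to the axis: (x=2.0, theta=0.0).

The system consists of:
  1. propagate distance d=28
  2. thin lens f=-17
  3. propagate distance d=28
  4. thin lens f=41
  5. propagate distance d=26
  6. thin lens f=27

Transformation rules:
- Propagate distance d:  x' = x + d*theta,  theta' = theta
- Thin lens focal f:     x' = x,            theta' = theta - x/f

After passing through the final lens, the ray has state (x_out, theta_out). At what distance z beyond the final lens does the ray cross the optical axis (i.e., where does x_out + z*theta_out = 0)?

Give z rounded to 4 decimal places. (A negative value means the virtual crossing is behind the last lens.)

Initial: x=2.0000 theta=0.0000
After 1 (propagate distance d=28): x=2.0000 theta=0.0000
After 2 (thin lens f=-17): x=2.0000 theta=2/17 (≈0.1176)
After 3 (propagate distance d=28): x=90/17 (≈5.2941) theta=2/17 (≈0.1176)
After 4 (thin lens f=41): x=90/17 (≈5.2941) theta=-8/697 (≈-0.0115)
After 5 (propagate distance d=26): x=3482/697 (≈4.9957) theta=-8/697 (≈-0.0115)
After 6 (thin lens f=27): x=3482/697 (≈4.9957) theta=-3698/18819 (≈-0.1965)
z_focus = -x_out/theta_out = -(3482/697)/(-3698/18819) = 47007/1849 ≈ 25.4229
Rounded to 4 decimal places: z = 25.4229

Answer: 25.4229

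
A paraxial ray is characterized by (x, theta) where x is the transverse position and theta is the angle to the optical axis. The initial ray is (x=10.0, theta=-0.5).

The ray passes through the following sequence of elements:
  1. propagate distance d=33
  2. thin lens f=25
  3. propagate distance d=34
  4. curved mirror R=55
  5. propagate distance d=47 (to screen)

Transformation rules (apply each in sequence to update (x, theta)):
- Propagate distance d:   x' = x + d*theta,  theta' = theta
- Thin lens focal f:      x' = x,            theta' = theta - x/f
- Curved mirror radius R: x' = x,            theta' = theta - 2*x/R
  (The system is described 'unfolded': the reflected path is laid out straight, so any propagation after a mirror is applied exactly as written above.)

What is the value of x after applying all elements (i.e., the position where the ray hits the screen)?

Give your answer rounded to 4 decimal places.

Answer: -0.8847

Derivation:
Initial: x=10.0000 theta=-0.5000
After 1 (propagate distance d=33): x=-6.5000 theta=-0.5000
After 2 (thin lens f=25): x=-6.5000 theta=-0.2400
After 3 (propagate distance d=34): x=-14.6600 theta=-0.2400
After 4 (curved mirror R=55): x=-14.6600 theta=403/1375 (≈0.2931)
After 5 (propagate distance d=47 (to screen)): x=-2433/2750 (≈-0.8847) theta=403/1375 (≈0.2931)
Rounded to 4 decimal places: x = -0.8847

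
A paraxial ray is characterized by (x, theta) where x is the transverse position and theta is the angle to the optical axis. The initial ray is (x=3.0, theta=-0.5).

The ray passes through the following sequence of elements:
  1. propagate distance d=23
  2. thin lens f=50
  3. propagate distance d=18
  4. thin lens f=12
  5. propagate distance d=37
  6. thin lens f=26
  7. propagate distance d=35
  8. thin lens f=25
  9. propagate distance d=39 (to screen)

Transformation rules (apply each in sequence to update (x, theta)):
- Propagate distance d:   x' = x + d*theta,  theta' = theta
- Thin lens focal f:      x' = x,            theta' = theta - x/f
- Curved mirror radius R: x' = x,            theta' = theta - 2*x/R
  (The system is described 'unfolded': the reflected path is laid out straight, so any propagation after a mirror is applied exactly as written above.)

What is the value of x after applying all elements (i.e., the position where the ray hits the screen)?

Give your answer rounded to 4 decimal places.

Initial: x=3.0000 theta=-0.5000
After 1 (propagate distance d=23): x=-8.5000 theta=-0.5000
After 2 (thin lens f=50): x=-8.5000 theta=-0.3300
After 3 (propagate distance d=18): x=-14.4400 theta=-0.3300
After 4 (thin lens f=12): x=-14.4400 theta=131/150 (≈0.8733)
After 5 (propagate distance d=37): x=2681/150 (≈17.8733) theta=131/150 (≈0.8733)
After 6 (thin lens f=26): x=2681/150 (≈17.8733) theta=29/156 (≈0.1859)
After 7 (propagate distance d=35): x=95081/3900 (≈24.3797) theta=29/156 (≈0.1859)
After 8 (thin lens f=25): x=95081/3900 (≈24.3797) theta=-6413/8125 (≈-0.7893)
After 9 (propagate distance d=39 (to screen)): x=-624259/97500 (≈-6.4027) theta=-6413/8125 (≈-0.7893)
Rounded to 4 decimal places: x = -6.4027

Answer: -6.4027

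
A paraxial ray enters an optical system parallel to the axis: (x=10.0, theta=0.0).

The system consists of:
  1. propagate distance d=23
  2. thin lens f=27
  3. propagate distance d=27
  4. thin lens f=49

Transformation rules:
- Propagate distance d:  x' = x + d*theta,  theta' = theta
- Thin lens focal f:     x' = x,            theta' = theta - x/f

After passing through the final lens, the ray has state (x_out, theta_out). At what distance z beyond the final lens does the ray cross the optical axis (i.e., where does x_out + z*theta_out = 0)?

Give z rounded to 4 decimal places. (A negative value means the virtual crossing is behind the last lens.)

Initial: x=10.0000 theta=0.0000
After 1 (propagate distance d=23): x=10.0000 theta=0.0000
After 2 (thin lens f=27): x=10.0000 theta=-10/27 (≈-0.3704)
After 3 (propagate distance d=27): x=0.0000 theta=-10/27 (≈-0.3704)
After 4 (thin lens f=49): x=0.0000 theta=-10/27 (≈-0.3704)
z_focus = -x_out/theta_out = -(0.0000)/(-10/27) = 0.0000
Rounded to 4 decimal places: z = 0.0000

Answer: 0.0000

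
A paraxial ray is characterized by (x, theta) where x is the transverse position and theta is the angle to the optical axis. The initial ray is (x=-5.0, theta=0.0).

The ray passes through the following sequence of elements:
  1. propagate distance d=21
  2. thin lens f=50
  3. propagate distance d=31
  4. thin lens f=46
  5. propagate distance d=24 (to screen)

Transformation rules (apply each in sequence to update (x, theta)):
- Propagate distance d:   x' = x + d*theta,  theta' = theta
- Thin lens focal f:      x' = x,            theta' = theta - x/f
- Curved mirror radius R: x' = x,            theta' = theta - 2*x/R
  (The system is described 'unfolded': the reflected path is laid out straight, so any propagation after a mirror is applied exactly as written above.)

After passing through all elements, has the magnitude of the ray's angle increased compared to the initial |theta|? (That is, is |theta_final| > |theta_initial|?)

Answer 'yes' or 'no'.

Answer: yes

Derivation:
Initial: x=-5.0000 theta=0.0000
After 1 (propagate distance d=21): x=-5.0000 theta=0.0000
After 2 (thin lens f=50): x=-5.0000 theta=0.1000
After 3 (propagate distance d=31): x=-1.9000 theta=0.1000
After 4 (thin lens f=46): x=-1.9000 theta=13/92 (≈0.1413)
After 5 (propagate distance d=24 (to screen)): x=343/230 (≈1.4913) theta=13/92 (≈0.1413)
|theta_initial|=0.0000 |theta_final|=13/92 (≈0.1413) -> increased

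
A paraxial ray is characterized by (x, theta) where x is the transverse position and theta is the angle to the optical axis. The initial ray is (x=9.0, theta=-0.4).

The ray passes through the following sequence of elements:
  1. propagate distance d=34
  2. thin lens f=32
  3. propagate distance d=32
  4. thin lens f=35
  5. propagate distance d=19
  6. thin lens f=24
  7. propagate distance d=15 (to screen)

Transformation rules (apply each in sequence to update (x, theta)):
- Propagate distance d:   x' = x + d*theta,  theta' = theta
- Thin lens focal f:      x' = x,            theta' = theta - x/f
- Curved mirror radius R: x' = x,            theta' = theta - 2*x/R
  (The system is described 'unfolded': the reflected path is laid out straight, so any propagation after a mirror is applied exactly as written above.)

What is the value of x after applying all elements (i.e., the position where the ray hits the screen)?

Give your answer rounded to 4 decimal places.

Answer: -2.3781

Derivation:
Initial: x=9.0000 theta=-0.4000
After 1 (propagate distance d=34): x=-4.6000 theta=-0.4000
After 2 (thin lens f=32): x=-4.6000 theta=-41/160 (≈-0.2563)
After 3 (propagate distance d=32): x=-12.8000 theta=-41/160 (≈-0.2563)
After 4 (thin lens f=35): x=-12.8000 theta=613/5600 (≈0.1095)
After 5 (propagate distance d=19): x=-60033/5600 (≈-10.7202) theta=613/5600 (≈0.1095)
After 6 (thin lens f=24): x=-60033/5600 (≈-10.7202) theta=4983/8960 (≈0.5561)
After 7 (propagate distance d=15 (to screen)): x=-106539/44800 (≈-2.3781) theta=4983/8960 (≈0.5561)
Rounded to 4 decimal places: x = -2.3781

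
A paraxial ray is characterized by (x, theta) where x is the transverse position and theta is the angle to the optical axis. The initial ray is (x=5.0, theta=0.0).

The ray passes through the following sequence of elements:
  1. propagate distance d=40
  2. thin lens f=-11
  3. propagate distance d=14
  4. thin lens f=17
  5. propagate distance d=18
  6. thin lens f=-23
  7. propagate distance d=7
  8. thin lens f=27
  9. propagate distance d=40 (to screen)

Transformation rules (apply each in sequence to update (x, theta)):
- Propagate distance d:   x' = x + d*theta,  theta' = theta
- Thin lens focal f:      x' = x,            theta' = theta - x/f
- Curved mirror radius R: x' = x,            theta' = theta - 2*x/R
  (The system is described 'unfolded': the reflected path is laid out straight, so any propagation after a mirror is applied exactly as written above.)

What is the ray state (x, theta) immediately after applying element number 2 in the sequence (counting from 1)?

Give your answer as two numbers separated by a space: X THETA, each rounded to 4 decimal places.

Initial: x=5.0000 theta=0.0000
After 1 (propagate distance d=40): x=5.0000 theta=0.0000
After 2 (thin lens f=-11): x=5.0000 theta=5/11 (≈0.4545)
Rounded to 4 decimal places: x = 5.0000, theta = 0.4545

Answer: 5.0000 0.4545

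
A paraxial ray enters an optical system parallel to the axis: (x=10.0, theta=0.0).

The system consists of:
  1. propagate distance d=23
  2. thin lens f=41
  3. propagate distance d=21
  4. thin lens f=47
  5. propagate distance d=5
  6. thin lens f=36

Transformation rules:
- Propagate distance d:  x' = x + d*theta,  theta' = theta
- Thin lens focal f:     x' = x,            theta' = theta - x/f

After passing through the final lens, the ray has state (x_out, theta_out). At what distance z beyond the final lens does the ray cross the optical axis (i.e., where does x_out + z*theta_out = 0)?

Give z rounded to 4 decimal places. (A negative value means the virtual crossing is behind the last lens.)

Answer: 7.2191

Derivation:
Initial: x=10.0000 theta=0.0000
After 1 (propagate distance d=23): x=10.0000 theta=0.0000
After 2 (thin lens f=41): x=10.0000 theta=-10/41 (≈-0.2439)
After 3 (propagate distance d=21): x=200/41 (≈4.8780) theta=-10/41 (≈-0.2439)
After 4 (thin lens f=47): x=200/41 (≈4.8780) theta=-670/1927 (≈-0.3477)
After 5 (propagate distance d=5): x=6050/1927 (≈3.1396) theta=-670/1927 (≈-0.3477)
After 6 (thin lens f=36): x=6050/1927 (≈3.1396) theta=-15085/34686 (≈-0.4349)
z_focus = -x_out/theta_out = -(6050/1927)/(-15085/34686) = 21780/3017 ≈ 7.2191
Rounded to 4 decimal places: z = 7.2191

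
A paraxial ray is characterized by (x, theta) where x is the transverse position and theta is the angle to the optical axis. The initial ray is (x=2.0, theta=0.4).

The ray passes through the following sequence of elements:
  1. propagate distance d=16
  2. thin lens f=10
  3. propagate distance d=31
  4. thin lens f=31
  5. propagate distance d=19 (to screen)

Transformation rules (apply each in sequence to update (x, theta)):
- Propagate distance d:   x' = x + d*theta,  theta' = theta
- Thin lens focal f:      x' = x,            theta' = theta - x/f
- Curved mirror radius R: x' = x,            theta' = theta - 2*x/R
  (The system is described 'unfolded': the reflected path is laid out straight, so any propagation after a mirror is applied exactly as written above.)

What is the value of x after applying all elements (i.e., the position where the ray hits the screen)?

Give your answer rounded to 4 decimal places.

Answer: -10.3884

Derivation:
Initial: x=2.0000 theta=0.4000
After 1 (propagate distance d=16): x=8.4000 theta=0.4000
After 2 (thin lens f=10): x=8.4000 theta=-0.4400
After 3 (propagate distance d=31): x=-5.2400 theta=-0.4400
After 4 (thin lens f=31): x=-5.2400 theta=-42/155 (≈-0.2710)
After 5 (propagate distance d=19 (to screen)): x=-8051/775 (≈-10.3884) theta=-42/155 (≈-0.2710)
Rounded to 4 decimal places: x = -10.3884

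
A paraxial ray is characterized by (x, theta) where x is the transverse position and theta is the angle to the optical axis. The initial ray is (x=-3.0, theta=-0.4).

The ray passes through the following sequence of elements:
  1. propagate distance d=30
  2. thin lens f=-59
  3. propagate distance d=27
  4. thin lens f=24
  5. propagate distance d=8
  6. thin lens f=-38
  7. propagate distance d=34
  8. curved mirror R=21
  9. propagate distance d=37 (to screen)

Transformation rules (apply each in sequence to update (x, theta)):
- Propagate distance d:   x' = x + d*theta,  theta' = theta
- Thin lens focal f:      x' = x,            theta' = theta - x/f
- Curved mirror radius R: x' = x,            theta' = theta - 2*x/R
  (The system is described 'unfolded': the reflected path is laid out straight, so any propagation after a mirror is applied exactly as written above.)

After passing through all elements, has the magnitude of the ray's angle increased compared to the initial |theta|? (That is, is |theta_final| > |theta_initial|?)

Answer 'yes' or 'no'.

Initial: x=-3.0000 theta=-0.4000
After 1 (propagate distance d=30): x=-15.0000 theta=-0.4000
After 2 (thin lens f=-59): x=-15.0000 theta=-193/295 (≈-0.6542)
After 3 (propagate distance d=27): x=-9636/295 (≈-32.6644) theta=-193/295 (≈-0.6542)
After 4 (thin lens f=24): x=-9636/295 (≈-32.6644) theta=417/590 (≈0.7068)
After 5 (propagate distance d=8): x=-7968/295 (≈-27.0102) theta=417/590 (≈0.7068)
After 6 (thin lens f=-38): x=-7968/295 (≈-27.0102) theta=-9/2242 (≈-0.0040)
After 7 (propagate distance d=34): x=-152157/5605 (≈-27.1467) theta=-9/2242 (≈-0.0040)
After 8 (curved mirror R=21): x=-152157/5605 (≈-27.1467) theta=202561/78470 (≈2.5814)
After 9 (propagate distance d=37 (to screen)): x=5364559/78470 (≈68.3645) theta=202561/78470 (≈2.5814)
|theta_initial|=0.4000 |theta_final|=202561/78470 (≈2.5814) -> increased

Answer: yes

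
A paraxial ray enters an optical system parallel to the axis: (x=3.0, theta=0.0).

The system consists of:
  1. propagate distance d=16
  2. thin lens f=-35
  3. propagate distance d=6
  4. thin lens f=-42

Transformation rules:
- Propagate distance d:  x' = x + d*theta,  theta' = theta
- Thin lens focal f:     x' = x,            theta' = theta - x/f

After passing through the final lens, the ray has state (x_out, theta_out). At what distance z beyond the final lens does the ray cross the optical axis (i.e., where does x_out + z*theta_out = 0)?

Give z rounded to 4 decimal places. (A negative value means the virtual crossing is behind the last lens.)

Answer: -20.7470

Derivation:
Initial: x=3.0000 theta=0.0000
After 1 (propagate distance d=16): x=3.0000 theta=0.0000
After 2 (thin lens f=-35): x=3.0000 theta=3/35 (≈0.0857)
After 3 (propagate distance d=6): x=123/35 (≈3.5143) theta=3/35 (≈0.0857)
After 4 (thin lens f=-42): x=123/35 (≈3.5143) theta=83/490 (≈0.1694)
z_focus = -x_out/theta_out = -(123/35)/(83/490) = -1722/83 ≈ -20.7470
Rounded to 4 decimal places: z = -20.7470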